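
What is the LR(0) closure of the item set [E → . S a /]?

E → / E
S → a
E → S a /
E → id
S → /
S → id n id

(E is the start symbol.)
Start with: [E → . S a /]
  [E → . S a /] has the dot before S: add [S → . a], [S → . /], [S → . id n id]
No further items can be added.

CLOSURE = { [E → . S a /], [S → . /], [S → . a], [S → . id n id] }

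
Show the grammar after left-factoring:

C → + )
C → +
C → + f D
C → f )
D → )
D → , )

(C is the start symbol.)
Left-factoring transforms A → αβ₁ | αβ₂ into A → αA' and A' → β₁ | β₂
(α is the longest common prefix among the alternatives). Repeat until
no nonterminal has two alternatives with a common prefix.

Round 1: C has alternatives sharing prefix '+'. Introduce C': C → + C'
  Add: C' → )
  Add: C' → ε
  Add: C' → f D

No remaining common prefixes — done.

Resulting grammar:
C → + C'
C' → )
C' → ε
C' → f D
C → f )
D → )
D → , )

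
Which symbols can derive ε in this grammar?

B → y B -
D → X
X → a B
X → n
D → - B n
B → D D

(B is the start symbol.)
There are no ε-productions, so no non-terminal can derive ε.
No non-terminals are nullable.

Answer: None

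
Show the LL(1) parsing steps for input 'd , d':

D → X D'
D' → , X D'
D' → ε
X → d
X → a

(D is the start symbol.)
Stack is shown with the top on the left.

Stack     Input    Action
-------------------------
D $       d , d $  output D → X D'
X D' $    d , d $  output X → d
d D' $    d , d $  match 'd'
D' $      , d $    output D' → , X D'
, X D' $  , d $    match ','
X D' $    d $      output X → d
d D' $    d $      match 'd'
D' $      $        output D' → ε
$         $        accept

The string is accepted.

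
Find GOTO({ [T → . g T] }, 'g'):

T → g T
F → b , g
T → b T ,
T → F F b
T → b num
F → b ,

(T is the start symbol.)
{ [F → . b , g], [F → . b ,], [T → . F F b], [T → . b T ,], [T → . b num], [T → . g T], [T → g . T] }

GOTO(I, 'g') = CLOSURE({ [A → αX.β] : [A → α.Xβ] ∈ I, X = 'g' })

Items with dot before 'g', with the dot advanced:
  [T → . g T] → [T → g . T]
Closure of the advanced items:
  [T → g . T] has the dot before T: add [T → . g T], [T → . b T ,], [T → . F F b], [T → . b num]
  [T → . F F b] has the dot before F: add [F → . b , g], [F → . b ,]

GOTO = { [F → . b , g], [F → . b ,], [T → . F F b], [T → . b T ,], [T → . b num], [T → . g T], [T → g . T] }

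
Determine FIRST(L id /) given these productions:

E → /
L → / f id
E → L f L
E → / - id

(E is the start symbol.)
FIRST sets of the non-terminals involved (from the grammar, by fixed-point iteration):
  FIRST(L) = { '/' }

To compute FIRST(L id /), process the symbols left to right:
Symbol L is a non-terminal. Add FIRST(L) \ {ε} = { '/' }
L is not nullable (ε ∉ FIRST(L)), so stop here.
FIRST(L id /) = { '/' }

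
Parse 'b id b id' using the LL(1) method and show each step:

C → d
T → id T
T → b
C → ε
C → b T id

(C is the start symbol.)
Stack is shown with the top on the left.

Stack      Input        Action
------------------------------
C $        b id b id $  output C → b T id
b T id $   b id b id $  match 'b'
T id $     id b id $    output T → id T
id T id $  id b id $    match 'id'
T id $     b id $       output T → b
b id $     b id $       match 'b'
id $       id $         match 'id'
$          $            accept

The string is accepted.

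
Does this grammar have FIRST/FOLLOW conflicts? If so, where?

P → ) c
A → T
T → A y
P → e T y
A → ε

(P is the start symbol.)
A FIRST/FOLLOW conflict occurs when a non-terminal N has a nullable alternative N → β (β ⇒* ε) and another alternative N → α with FIRST(α) ∩ FOLLOW(N) ≠ ∅: on such a lookahead the parser cannot decide between expanding α and letting N vanish via β.

Nullable non-terminals: A.
FIRST sets used below: FIRST(T) = { 'y' }

A: nullable alternative(s) A → ε; FOLLOW(A) = { 'y' }
  A → T: FIRST \ {ε} = { 'y' } — overlaps FOLLOW(A) on { 'y' }: CONFLICT
  A → ε: FIRST \ {ε} = { } — this is the only nullable alternative, skip

P, T have no nullable alternative, so no FIRST/FOLLOW check is needed there.

So the grammar has 1 FIRST/FOLLOW conflict (marked CONFLICT above).

Answer: Yes. A → T with FOLLOW(A) on { 'y' }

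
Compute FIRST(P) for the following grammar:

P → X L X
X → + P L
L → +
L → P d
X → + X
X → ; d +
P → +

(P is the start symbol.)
{ '+', ';' }

FIRST sets of the other non-terminals involved (by the same procedure, iterated to a fixed point):
  FIRST(X) = { '+', ';' }

From P → X L X:
  - X is a non-terminal: add FIRST(X) \ {ε} = { '+', ';' }
    X is not nullable, so stop
From P → +:
  - '+' is a terminal: add '+' and stop

Collecting: FIRST(P) = { '+', ';' }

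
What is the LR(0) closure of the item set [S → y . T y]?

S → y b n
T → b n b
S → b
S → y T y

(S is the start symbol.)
{ [S → y . T y], [T → . b n b] }

To compute CLOSURE, for each item [A → α.Bβ] where B is a non-terminal, add [B → .γ] for all productions B → γ; repeat for the newly added items until nothing changes.

Start with: [S → y . T y]
  [S → y . T y] has the dot before T: add [T → . b n b]
No further items can be added.

CLOSURE = { [S → y . T y], [T → . b n b] }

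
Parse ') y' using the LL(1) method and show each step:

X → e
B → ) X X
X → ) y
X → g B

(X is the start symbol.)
Stack is shown with the top on the left.

Stack  Input  Action
--------------------
X $    ) y $  output X → ) y
) y $  ) y $  match ')'
y $    y $    match 'y'
$      $      accept

The string is accepted.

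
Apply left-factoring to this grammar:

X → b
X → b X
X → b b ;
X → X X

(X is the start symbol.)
Left-factoring transforms A → αβ₁ | αβ₂ into A → αA' and A' → β₁ | β₂
(α is the longest common prefix among the alternatives). Repeat until
no nonterminal has two alternatives with a common prefix.

Round 1: X has alternatives sharing prefix 'b'. Introduce X': X → b X'
  Add: X' → ε
  Add: X' → X
  Add: X' → b ;

No remaining common prefixes — done.

Resulting grammar:
X → b X'
X' → ε
X' → X
X' → b ;
X → X X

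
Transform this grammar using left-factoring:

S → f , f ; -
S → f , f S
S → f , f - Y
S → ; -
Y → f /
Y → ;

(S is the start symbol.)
Left-factoring transforms A → αβ₁ | αβ₂ into A → αA' and A' → β₁ | β₂
(α is the longest common prefix among the alternatives). Repeat until
no nonterminal has two alternatives with a common prefix.

Round 1: S has alternatives sharing prefix 'f , f'. Introduce S': S → f , f S'
  Add: S' → ; -
  Add: S' → S
  Add: S' → - Y

No remaining common prefixes — done.

Resulting grammar:
S → f , f S'
S' → ; -
S' → S
S' → - Y
S → ; -
Y → f /
Y → ;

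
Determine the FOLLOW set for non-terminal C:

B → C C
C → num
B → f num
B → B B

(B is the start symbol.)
In B → C C: C is followed by C, add FIRST(C) \ {ε} = { 'num' }
In B → C C: C is at the end, add FOLLOW(B)

The FOLLOW sets referred to above (computed the same way, to a fixed point):
  FOLLOW(B) = { $, 'f', 'num' }

Taking the union: FOLLOW(C) = { $, 'f', 'num' }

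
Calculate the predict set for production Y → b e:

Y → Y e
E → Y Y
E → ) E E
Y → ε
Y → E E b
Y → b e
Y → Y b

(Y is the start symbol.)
PREDICT(Y → b e) = (FIRST(RHS) \ {ε}) ∪ (FOLLOW(Y) if ε ∈ FIRST(RHS), i.e. RHS ⇒* ε)
FIRST(b e) = { 'b' }
ε ∉ FIRST(b e), so FOLLOW(Y) is not added.
PREDICT(Y → b e) = { 'b' }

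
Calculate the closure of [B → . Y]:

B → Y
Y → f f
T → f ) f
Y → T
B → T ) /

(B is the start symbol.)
{ [B → . Y], [T → . f ) f], [Y → . T], [Y → . f f] }

To compute CLOSURE, for each item [A → α.Bβ] where B is a non-terminal, add [B → .γ] for all productions B → γ; repeat for the newly added items until nothing changes.

Start with: [B → . Y]
  [B → . Y] has the dot before Y: add [Y → . f f], [Y → . T]
  [Y → . T] has the dot before T: add [T → . f ) f]
No further items can be added.

CLOSURE = { [B → . Y], [T → . f ) f], [Y → . T], [Y → . f f] }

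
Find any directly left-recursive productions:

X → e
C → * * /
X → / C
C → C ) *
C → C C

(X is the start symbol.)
X → e: starts with e
C → * * /: starts with '*'
X → / C: starts with '/'
C → C ) *: LEFT RECURSIVE (starts with C)
C → C C: LEFT RECURSIVE (starts with C)

The grammar has direct left recursion on: C.

Answer: Yes, C is left-recursive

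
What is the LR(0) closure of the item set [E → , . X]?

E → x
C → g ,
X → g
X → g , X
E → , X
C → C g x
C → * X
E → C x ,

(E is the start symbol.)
Start with: [E → , . X]
  [E → , . X] has the dot before X: add [X → . g], [X → . g , X]
No further items can be added.

CLOSURE = { [E → , . X], [X → . g , X], [X → . g] }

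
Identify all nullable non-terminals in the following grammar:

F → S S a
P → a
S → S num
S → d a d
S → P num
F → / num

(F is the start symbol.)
None

A non-terminal is nullable if it can derive ε (the empty string): either it has an ε-production, or it has a production whose right-hand side consists entirely of nullable non-terminals.

There are no ε-productions, so no non-terminal can derive ε.
No non-terminals are nullable.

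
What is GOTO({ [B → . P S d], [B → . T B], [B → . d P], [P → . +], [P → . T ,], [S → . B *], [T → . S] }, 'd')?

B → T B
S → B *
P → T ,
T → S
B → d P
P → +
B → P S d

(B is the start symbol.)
GOTO(I, 'd') = CLOSURE({ [A → αX.β] : [A → α.Xβ] ∈ I, X = 'd' })

Items with dot before 'd', with the dot advanced:
  [B → . d P] → [B → d . P]
Closure of the advanced items:
  [B → d . P] has the dot before P: add [P → . T ,], [P → . +]
  [P → . T ,] has the dot before T: add [T → . S]
  [T → . S] has the dot before S: add [S → . B *]
  [S → . B *] has the dot before B: add [B → . T B], [B → . d P], [B → . P S d]

GOTO = { [B → . P S d], [B → . T B], [B → . d P], [B → d . P], [P → . +], [P → . T ,], [S → . B *], [T → . S] }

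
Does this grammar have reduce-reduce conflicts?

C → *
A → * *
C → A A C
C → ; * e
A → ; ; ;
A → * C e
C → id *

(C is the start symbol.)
Yes — I13: [A → * * .] vs [C → * .]

A reduce-reduce conflict occurs when an LR(0) state has two complete items [A → α .] and [B → β .] — both call for a reduction, and with no lookahead the parser cannot choose between them.

Augment with C' → C and build the canonical LR(0) collection (I0 = CLOSURE({[C' → . C]}), then GOTO on every symbol after a dot until no new states appear). It has 18 states:
  I0: { [A → . * *], [A → . * C e], [A → . ; ; ;], [C → . *], [C → . ; * e], [C → . A A C], [C → . id *], [C' → . C] }  — shift
  I1: { [A → * . *], [A → * . C e], [A → . * *], [A → . * C e], [A → . ; ; ;], [C → * .], [C → . *], [C → . ; * e], [C → . A A C], [C → . id *] }  — shift, reduce
  I2: { [A → ; . ; ;], [C → ; . * e] }  — shift
  I3: { [A → . * *], [A → . * C e], [A → . ; ; ;], [C → A . A C] }  — shift
  I4: { [C' → C .] }  — accept
  I5: { [C → id . *] }  — shift
  I6: { [C → id * .] }  — reduce
  I7: { [A → * . *], [A → * . C e], [A → . * *], [A → . * C e], [A → . ; ; ;], [C → . *], [C → . ; * e], [C → . A A C], [C → . id *] }  — shift
  I8: { [A → ; . ; ;] }  — shift
  I9: { [A → . * *], [A → . * C e], [A → . ; ; ;], [C → . *], [C → . ; * e], [C → . A A C], [C → . id *], [C → A A . C] }  — shift
  I10: { [C → A A C .] }  — reduce
  I11: { [A → ; ; . ;] }  — shift
  I12: { [A → ; ; ; .] }  — reduce
  I13: { [A → * * .], [A → * . *], [A → * . C e], [A → . * *], [A → . * C e], [A → . ; ; ;], [C → * .], [C → . *], [C → . ; * e], [C → . A A C], [C → . id *] }  — shift, 2 reduces
  I14: { [A → * C . e] }  — shift
  I15: { [A → * C e .] }  — reduce
  I16: { [C → ; * . e] }  — shift
  I17: { [C → ; * e .] }  — reduce

I13 contains complete items [A → * * .], [C → * .] — reduce-reduce conflict.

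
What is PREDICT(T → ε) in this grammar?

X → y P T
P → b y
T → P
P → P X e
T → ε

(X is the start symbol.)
PREDICT(T → ε) = (FIRST(RHS) \ {ε}) ∪ (FOLLOW(T) if ε ∈ FIRST(RHS), i.e. RHS ⇒* ε)
The right-hand side is ε (FIRST(ε) = { ε }), so the predict set is FOLLOW(T) = { $, 'e' }
PREDICT(T → ε) = { $, 'e' }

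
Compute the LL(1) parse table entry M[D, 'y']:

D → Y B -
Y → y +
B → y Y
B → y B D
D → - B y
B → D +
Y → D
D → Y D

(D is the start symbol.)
D → Y B -, D → Y D

To find M[D, 'y'], we find productions for D where 'y' is in the predict set (PREDICT(N → α) = (FIRST(α) \ {ε}) ∪ (FOLLOW(N) if α ⇒* ε)).

Relevant sets:
  FIRST(Y) = { '-', 'y' }

D → Y B -: PREDICT = { '-', 'y' }
  'y' is in predict set, so this production goes in M[D, 'y']
D → - B y: PREDICT = { '-' }
D → Y D: PREDICT = { '-', 'y' }
  'y' is in predict set, so this production goes in M[D, 'y']

M[D, 'y'] = D → Y B -, D → Y D  (a multiply-defined cell — the grammar is not LL(1))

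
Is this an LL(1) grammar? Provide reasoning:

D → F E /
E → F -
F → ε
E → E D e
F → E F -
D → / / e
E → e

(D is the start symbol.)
Relevant sets:
  FIRST(F) = { '-', 'e', ε }
  FIRST(E) = { '-', 'e' }
  FOLLOW(F) = { '-', 'e' }

For D:
  PREDICT(D → F E '/') = { '-', 'e' }
  PREDICT(D → '/' '/' e) = { '/' }
For E:
  PREDICT(E → F '-') = { '-', 'e' }
  PREDICT(E → E D e) = { '-', 'e' }
  PREDICT(E → e) = { 'e' }
For F:
  PREDICT(F → ε) = { '-', 'e' }
  PREDICT(F → E F '-') = { '-', 'e' }

Conflict found: Predict set conflict for E: { '-', 'e' }
The grammar is NOT LL(1).

Answer: No. Predict set conflict for E: { '-', 'e' }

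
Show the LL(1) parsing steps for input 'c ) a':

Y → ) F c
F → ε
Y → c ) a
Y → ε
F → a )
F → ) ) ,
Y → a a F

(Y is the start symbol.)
LL(1) parsing maintains a stack (initially the start symbol over $) and the input. At each step: if the stack top is a terminal, match it against the current input token; if it is a non-terminal N, replace it with the RHS of M[N, lookahead] (the unique production whose predict set contains the lookahead).

Stack is shown with the top on the left.

Stack    Input    Action
------------------------
Y $      c ) a $  output Y → c ) a
c ) a $  c ) a $  match 'c'
) a $    ) a $    match ')'
a $      a $      match 'a'
$        $        accept

The string is accepted.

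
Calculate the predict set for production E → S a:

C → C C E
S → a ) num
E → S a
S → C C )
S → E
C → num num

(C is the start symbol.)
PREDICT(E → S a) = (FIRST(RHS) \ {ε}) ∪ (FOLLOW(E) if ε ∈ FIRST(RHS), i.e. RHS ⇒* ε)
FIRST(S) = { 'a', 'num' }
FIRST(S a) = { 'a', 'num' }
ε ∉ FIRST(S a), so FOLLOW(E) is not added.
PREDICT(E → S a) = { 'a', 'num' }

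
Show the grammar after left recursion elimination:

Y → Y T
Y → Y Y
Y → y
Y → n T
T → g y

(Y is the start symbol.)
Y → y Y'
Y → n T Y'
Y' → T Y'
Y' → Y Y'
Y' → ε
T → g y

Y is directly left-recursive. The standard transformation for
  A → A α₁ | ... | A α_m | β₁ | ... | β_n
is
  A  → β₁ A' | ... | β_n A'
  A' → α₁ A' | ... | α_m A' | ε

Y → y becomes Y → y Y'
Y → n T becomes Y → n T Y'
Y → Y T becomes Y' → T Y'
Y → Y Y becomes Y' → Y Y'
Add Y' → ε

Productions for other non-terminals are unchanged:
  T → g y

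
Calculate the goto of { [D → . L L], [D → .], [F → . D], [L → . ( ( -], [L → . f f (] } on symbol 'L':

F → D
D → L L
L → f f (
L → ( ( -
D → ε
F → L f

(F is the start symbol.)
{ [D → L . L], [L → . ( ( -], [L → . f f (] }

GOTO(I, 'L') = CLOSURE({ [A → αX.β] : [A → α.Xβ] ∈ I, X = 'L' })

Items with dot before 'L', with the dot advanced:
  [D → . L L] → [D → L . L]
Closure of the advanced items:
  [D → L . L] has the dot before L: add [L → . f f (], [L → . ( ( -]

GOTO = { [D → L . L], [L → . ( ( -], [L → . f f (] }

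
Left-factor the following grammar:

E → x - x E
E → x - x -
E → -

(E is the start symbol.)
Left-factoring transforms A → αβ₁ | αβ₂ into A → αA' and A' → β₁ | β₂
(α is the longest common prefix among the alternatives). Repeat until
no nonterminal has two alternatives with a common prefix.

Round 1: E has alternatives sharing prefix 'x - x'. Introduce E': E → x - x E'
  Add: E' → E
  Add: E' → -

No remaining common prefixes — done.

Resulting grammar:
E → x - x E'
E' → E
E' → -
E → -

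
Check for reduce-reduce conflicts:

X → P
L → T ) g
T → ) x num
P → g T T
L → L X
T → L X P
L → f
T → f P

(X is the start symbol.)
A reduce-reduce conflict occurs when an LR(0) state has two complete items [A → α .] and [B → β .] — both call for a reduction, and with no lookahead the parser cannot choose between them.

Augment with X' → X and build the canonical LR(0) collection (I0 = CLOSURE({[X' → . X]}), then GOTO on every symbol after a dot until no new states appear). It has 17 states:
  I0: { [P → . g T T], [X → . P], [X' → . X] }  — shift
  I1: { [X → P .] }  — reduce
  I2: { [X' → X .] }  — accept
  I3: { [L → . L X], [L → . T ) g], [L → . f], [P → g . T T], [T → . ) x num], [T → . L X P], [T → . f P] }  — shift
  I4: { [T → ) . x num] }  — shift
  I5: { [L → L . X], [P → . g T T], [T → L . X P], [X → . P] }  — shift
  I6: { [L → . L X], [L → . T ) g], [L → . f], [L → T . ) g], [P → g T . T], [T → . ) x num], [T → . L X P], [T → . f P] }  — shift
  I7: { [L → f .], [P → . g T T], [T → f . P] }  — shift, reduce
  I8: { [T → f P .] }  — reduce
  I9: { [L → T ) . g], [T → ) . x num] }  — shift
  I10: { [L → T . ) g], [P → g T T .] }  — shift, reduce
  I11: { [L → T ) . g] }  — shift
  I12: { [L → T ) g .] }  — reduce
  I13: { [T → ) x . num] }  — shift
  I14: { [T → ) x num .] }  — reduce
  I15: { [L → L X .], [P → . g T T], [T → L X . P] }  — shift, reduce
  I16: { [T → L X P .] }  — reduce

No state contains more than one complete item.

Answer: No reduce-reduce conflicts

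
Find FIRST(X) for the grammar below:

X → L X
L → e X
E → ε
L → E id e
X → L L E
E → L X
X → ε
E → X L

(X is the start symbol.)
To compute FIRST(X), examine every production with X on the left-hand side, reading each right-hand side left to right until a non-nullable symbol is reached.

FIRST sets of the other non-terminals involved (by the same procedure, iterated to a fixed point):
  FIRST(L) = { 'e', 'id' }

From X → L X:
  - L is a non-terminal: add FIRST(L) \ {ε} = { 'e', 'id' }
    L is not nullable, so stop
From X → L L E:
  - L is a non-terminal: add FIRST(L) \ {ε} = { 'e', 'id' }
    L is not nullable, so stop
From X → ε:
  - ε-production, so ε ∈ FIRST(X)

Collecting: FIRST(X) = { 'e', 'id', ε }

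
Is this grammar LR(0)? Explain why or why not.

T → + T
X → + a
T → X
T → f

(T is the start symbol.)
Yes, the grammar is LR(0)

Augment with T' → T and build the canonical LR(0) collection (I0 = CLOSURE({[T' → . T]}), then GOTO on every symbol after a dot until no new states appear). It has 7 states:
  I0: { [T → . + T], [T → . X], [T → . f], [T' → . T], [X → . + a] }  — shift
  I1: { [T → + . T], [T → . + T], [T → . X], [T → . f], [X → + . a], [X → . + a] }  — shift
  I2: { [T' → T .] }  — accept
  I3: { [T → X .] }  — reduce
  I4: { [T → f .] }  — reduce
  I5: { [T → + T .] }  — reduce
  I6: { [X → + a .] }  — reduce

Every state is either a pure shift/goto state or contains exactly one complete item and nothing to shift — no conflicts. The grammar is LR(0).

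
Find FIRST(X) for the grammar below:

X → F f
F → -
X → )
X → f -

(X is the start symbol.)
{ ')', '-', 'f' }

FIRST sets of the other non-terminals involved (by the same procedure, iterated to a fixed point):
  FIRST(F) = { '-' }

From X → F f:
  - F is a non-terminal: add FIRST(F) \ {ε} = { '-' }
    F is not nullable, so stop
From X → ):
  - ')' is a terminal: add ')' and stop
From X → f -:
  - f is a terminal: add 'f' and stop

Collecting: FIRST(X) = { ')', '-', 'f' }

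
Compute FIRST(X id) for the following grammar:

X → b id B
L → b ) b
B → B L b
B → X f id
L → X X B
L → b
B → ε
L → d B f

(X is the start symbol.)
{ 'b' }

FIRST sets of the non-terminals involved (from the grammar, by fixed-point iteration):
  FIRST(X) = { 'b' }

To compute FIRST(X id), process the symbols left to right:
Symbol X is a non-terminal. Add FIRST(X) \ {ε} = { 'b' }
X is not nullable (ε ∉ FIRST(X)), so stop here.
FIRST(X id) = { 'b' }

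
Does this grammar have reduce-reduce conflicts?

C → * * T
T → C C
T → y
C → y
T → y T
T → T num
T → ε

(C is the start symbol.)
Augment with C' → C and build the canonical LR(0) collection (I0 = CLOSURE({[C' → . C]}), then GOTO on every symbol after a dot until no new states appear). It has 11 states:
  I0: { [C → . * * T], [C → . y], [C' → . C] }  — shift
  I1: { [C → * . * T] }  — shift
  I2: { [C' → C .] }  — accept
  I3: { [C → y .] }  — reduce
  I4: { [C → * * . T], [C → . * * T], [C → . y], [T → . C C], [T → . T num], [T → . y T], [T → . y], [T → .] }  — shift, reduce
  I5: { [C → . * * T], [C → . y], [T → C . C] }  — shift
  I6: { [C → * * T .], [T → T . num] }  — shift, reduce
  I7: { [C → . * * T], [C → . y], [C → y .], [T → . C C], [T → . T num], [T → . y T], [T → . y], [T → .], [T → y . T], [T → y .] }  — shift, 3 reduces
  I8: { [T → T . num], [T → y T .] }  — shift, reduce
  I9: { [T → T num .] }  — reduce
  I10: { [T → C C .] }  — reduce

I7 contains complete items [C → y .], [T → .], [T → y .] — reduce-reduce conflict.

Answer: Yes — I7: [C → y .] vs [T → .]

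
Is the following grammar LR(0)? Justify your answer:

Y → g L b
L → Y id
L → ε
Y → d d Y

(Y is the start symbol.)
Augment with Y' → Y and build the canonical LR(0) collection (I0 = CLOSURE({[Y' → . Y]}), then GOTO on every symbol after a dot until no new states appear). It has 10 states:
  I0: { [Y → . d d Y], [Y → . g L b], [Y' → . Y] }  — shift
  I1: { [Y' → Y .] }  — accept
  I2: { [Y → d . d Y] }  — shift
  I3: { [L → . Y id], [L → .], [Y → . d d Y], [Y → . g L b], [Y → g . L b] }  — shift, reduce
  I4: { [Y → g L . b] }  — shift
  I5: { [L → Y . id] }  — shift
  I6: { [L → Y id .] }  — reduce
  I7: { [Y → g L b .] }  — reduce
  I8: { [Y → . d d Y], [Y → . g L b], [Y → d d . Y] }  — shift
  I9: { [Y → d d Y .] }  — reduce

Conflict in state I3:
  Shift-reduce conflict between [L → .] and [Y → . d d Y]
So the grammar is NOT LR(0).

Answer: No. Shift-reduce conflict between [L → .] and [Y → . d d Y]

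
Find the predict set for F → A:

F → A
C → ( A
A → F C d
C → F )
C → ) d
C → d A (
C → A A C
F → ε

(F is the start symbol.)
PREDICT(F → A) = (FIRST(RHS) \ {ε}) ∪ (FOLLOW(F) if ε ∈ FIRST(RHS), i.e. RHS ⇒* ε)
FIRST(A) = { '(', ')', 'd' }
FIRST(A) = { '(', ')', 'd' }
ε ∉ FIRST(A), so FOLLOW(F) is not added.
PREDICT(F → A) = { '(', ')', 'd' }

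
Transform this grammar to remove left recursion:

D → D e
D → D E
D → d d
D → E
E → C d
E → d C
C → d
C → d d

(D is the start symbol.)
D is directly left-recursive. The standard transformation for
  A → A α₁ | ... | A α_m | β₁ | ... | β_n
is
  A  → β₁ A' | ... | β_n A'
  A' → α₁ A' | ... | α_m A' | ε

D → d d becomes D → d d D'
D → E becomes D → E D'
D → D e becomes D' → e D'
D → D E becomes D' → E D'
Add D' → ε

Productions for other non-terminals are unchanged:
  E → C d
  E → d C
  C → d
  C → d d

Resulting grammar:
D → d d D'
D → E D'
D' → e D'
D' → E D'
D' → ε
E → C d
E → d C
C → d
C → d d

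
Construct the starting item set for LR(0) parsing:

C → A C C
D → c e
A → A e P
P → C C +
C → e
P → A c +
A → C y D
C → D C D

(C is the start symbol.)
{ [A → . A e P], [A → . C y D], [C → . A C C], [C → . D C D], [C → . e], [C' → . C], [D → . c e] }

First, augment the grammar with C' → C
I₀ = CLOSURE({ [C' → . C] }):
  [C' → . C] has the dot before C: add [C → . A C C], [C → . e], [C → . D C D]
  [C → . A C C] has the dot before A: add [A → . A e P], [A → . C y D]
  [C → . D C D] has the dot before D: add [D → . c e]
No further items can be added.

I₀ = { [A → . A e P], [A → . C y D], [C → . A C C], [C → . D C D], [C → . e], [C' → . C], [D → . c e] }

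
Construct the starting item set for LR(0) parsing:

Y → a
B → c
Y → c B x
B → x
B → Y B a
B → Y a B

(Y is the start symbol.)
First, augment the grammar with Y' → Y
I₀ = CLOSURE({ [Y' → . Y] }):
  [Y' → . Y] has the dot before Y: add [Y → . a], [Y → . c B x]
No further items can be added.

I₀ = { [Y → . a], [Y → . c B x], [Y' → . Y] }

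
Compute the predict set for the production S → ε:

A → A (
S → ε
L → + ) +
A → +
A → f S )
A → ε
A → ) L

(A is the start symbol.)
{ ')' }

PREDICT(S → ε) = (FIRST(RHS) \ {ε}) ∪ (FOLLOW(S) if ε ∈ FIRST(RHS), i.e. RHS ⇒* ε)
The right-hand side is ε (FIRST(ε) = { ε }), so the predict set is FOLLOW(S) = { ')' }
PREDICT(S → ε) = { ')' }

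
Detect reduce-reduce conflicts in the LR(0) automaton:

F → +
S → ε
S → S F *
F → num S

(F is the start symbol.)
Augment with F' → F and build the canonical LR(0) collection (I0 = CLOSURE({[F' → . F]}), then GOTO on every symbol after a dot until no new states appear). It has 7 states:
  I0: { [F → . +], [F → . num S], [F' → . F] }  — shift
  I1: { [F → + .] }  — reduce
  I2: { [F' → F .] }  — accept
  I3: { [F → num . S], [S → . S F *], [S → .] }  — reduce
  I4: { [F → . +], [F → . num S], [F → num S .], [S → S . F *] }  — shift, reduce
  I5: { [S → S F . *] }  — shift
  I6: { [S → S F * .] }  — reduce

No state contains more than one complete item.

Answer: No reduce-reduce conflicts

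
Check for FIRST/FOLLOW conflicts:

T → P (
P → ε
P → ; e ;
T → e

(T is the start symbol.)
No FIRST/FOLLOW conflicts.

Nullable non-terminals: P.

P: nullable alternative(s) P → ε; FOLLOW(P) = { '(' }
  P → ε: FIRST \ {ε} = { } — this is the only nullable alternative, skip
  P → ; e ;: FIRST \ {ε} = { ';' } — disjoint from FOLLOW(P)

T has no nullable alternative, so no FIRST/FOLLOW check is needed there.

No FIRST/FOLLOW conflicts found.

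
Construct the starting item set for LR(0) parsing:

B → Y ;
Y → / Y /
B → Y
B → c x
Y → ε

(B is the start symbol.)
First, augment the grammar with B' → B
I₀ = CLOSURE({ [B' → . B] }):
  [B' → . B] has the dot before B: add [B → . Y ;], [B → . Y], [B → . c x]
  [B → . Y ;] has the dot before Y: add [Y → . / Y /], [Y → .]
No further items can be added.

I₀ = { [B → . Y ;], [B → . Y], [B → . c x], [B' → . B], [Y → . / Y /], [Y → .] }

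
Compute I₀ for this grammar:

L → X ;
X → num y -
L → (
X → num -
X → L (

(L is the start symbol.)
{ [L → . (], [L → . X ;], [L' → . L], [X → . L (], [X → . num -], [X → . num y -] }

First, augment the grammar with L' → L
I₀ = CLOSURE({ [L' → . L] }):
  [L' → . L] has the dot before L: add [L → . X ;], [L → . (]
  [L → . X ;] has the dot before X: add [X → . num y -], [X → . num -], [X → . L (]
No further items can be added.

I₀ = { [L → . (], [L → . X ;], [L' → . L], [X → . L (], [X → . num -], [X → . num y -] }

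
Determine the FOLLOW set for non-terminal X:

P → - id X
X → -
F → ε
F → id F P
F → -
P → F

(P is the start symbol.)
{ $, '-', 'id' }

In P → - id X: X is at the end, add FOLLOW(P)

The FOLLOW sets referred to above (computed the same way, to a fixed point):
  FOLLOW(P) = { $, '-', 'id' }

Taking the union: FOLLOW(X) = { $, '-', 'id' }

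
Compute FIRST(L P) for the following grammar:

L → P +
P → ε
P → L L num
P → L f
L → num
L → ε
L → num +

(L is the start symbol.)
{ '+', 'f', 'num', ε }

FIRST sets of the non-terminals involved (from the grammar, by fixed-point iteration):
  FIRST(L) = { '+', 'f', 'num', ε }
  FIRST(P) = { '+', 'f', 'num', ε }

To compute FIRST(L P), process the symbols left to right:
Symbol L is a non-terminal. Add FIRST(L) \ {ε} = { '+', 'f', 'num' }
L is nullable (ε ∈ FIRST(L)), continue to the next symbol.
Symbol P is a non-terminal. Add FIRST(P) \ {ε} = { '+', 'f', 'num' }
P is nullable (ε ∈ FIRST(P)), continue to the next symbol.
All symbols are nullable, so ε is in the result.
FIRST(L P) = { '+', 'f', 'num', ε }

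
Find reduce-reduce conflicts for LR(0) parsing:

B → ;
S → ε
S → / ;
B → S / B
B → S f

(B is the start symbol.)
Augment with B' → B and build the canonical LR(0) collection (I0 = CLOSURE({[B' → . B]}), then GOTO on every symbol after a dot until no new states appear). It has 9 states:
  I0: { [B → . ;], [B → . S / B], [B → . S f], [B' → . B], [S → . / ;], [S → .] }  — shift, reduce
  I1: { [S → / . ;] }  — shift
  I2: { [B → ; .] }  — reduce
  I3: { [B' → B .] }  — accept
  I4: { [B → S . / B], [B → S . f] }  — shift
  I5: { [B → . ;], [B → . S / B], [B → . S f], [B → S / . B], [S → . / ;], [S → .] }  — shift, reduce
  I6: { [B → S f .] }  — reduce
  I7: { [B → S / B .] }  — reduce
  I8: { [S → / ; .] }  — reduce

No state contains more than one complete item.

Answer: No reduce-reduce conflicts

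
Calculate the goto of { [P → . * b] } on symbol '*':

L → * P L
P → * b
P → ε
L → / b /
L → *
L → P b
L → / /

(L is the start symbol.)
{ [P → * . b] }

GOTO(I, '*') = CLOSURE({ [A → αX.β] : [A → α.Xβ] ∈ I, X = '*' })

Items with dot before '*', with the dot advanced:
  [P → . * b] → [P → * . b]
Closure adds nothing (no advanced item has the dot before a non-terminal).

GOTO = { [P → * . b] }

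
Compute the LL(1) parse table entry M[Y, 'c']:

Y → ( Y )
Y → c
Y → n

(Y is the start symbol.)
Y → c

To find M[Y, 'c'], we find productions for Y where 'c' is in the predict set (PREDICT(N → α) = (FIRST(α) \ {ε}) ∪ (FOLLOW(N) if α ⇒* ε)).

Y → ( Y ): PREDICT = { '(' }
Y → c: PREDICT = { 'c' }
  'c' is in predict set, so this production goes in M[Y, 'c']
Y → n: PREDICT = { 'n' }

M[Y, 'c'] = Y → c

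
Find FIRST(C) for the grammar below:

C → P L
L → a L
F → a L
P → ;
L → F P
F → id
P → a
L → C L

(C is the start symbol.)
To compute FIRST(C), examine every production with C on the left-hand side, reading each right-hand side left to right until a non-nullable symbol is reached.

FIRST sets of the other non-terminals involved (by the same procedure, iterated to a fixed point):
  FIRST(P) = { ';', 'a' }

From C → P L:
  - P is a non-terminal: add FIRST(P) \ {ε} = { ';', 'a' }
    P is not nullable, so stop

Collecting: FIRST(C) = { ';', 'a' }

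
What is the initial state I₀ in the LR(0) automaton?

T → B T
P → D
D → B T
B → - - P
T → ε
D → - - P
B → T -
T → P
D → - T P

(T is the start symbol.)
{ [B → . - - P], [B → . T -], [D → . - - P], [D → . - T P], [D → . B T], [P → . D], [T → . B T], [T → . P], [T → .], [T' → . T] }

First, augment the grammar with T' → T
I₀ = CLOSURE({ [T' → . T] }):
  [T' → . T] has the dot before T: add [T → . B T], [T → .], [T → . P]
  [T → . B T] has the dot before B: add [B → . - - P], [B → . T -]
  [T → . P] has the dot before P: add [P → . D]
  [P → . D] has the dot before D: add [D → . B T], [D → . - - P], [D → . - T P]
No further items can be added.

I₀ = { [B → . - - P], [B → . T -], [D → . - - P], [D → . - T P], [D → . B T], [P → . D], [T → . B T], [T → . P], [T → .], [T' → . T] }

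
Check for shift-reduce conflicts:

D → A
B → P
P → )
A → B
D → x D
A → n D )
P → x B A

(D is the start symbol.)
Augment with D' → D and build the canonical LR(0) collection (I0 = CLOSURE({[D' → . D]}), then GOTO on every symbol after a dot until no new states appear). It has 15 states:
  I0: { [A → . B], [A → . n D )], [B → . P], [D → . A], [D → . x D], [D' → . D], [P → . )], [P → . x B A] }  — shift
  I1: { [P → ) .] }  — reduce
  I2: { [D → A .] }  — reduce
  I3: { [A → B .] }  — reduce
  I4: { [D' → D .] }  — accept
  I5: { [B → P .] }  — reduce
  I6: { [A → . B], [A → . n D )], [A → n . D )], [B → . P], [D → . A], [D → . x D], [P → . )], [P → . x B A] }  — shift
  I7: { [A → . B], [A → . n D )], [B → . P], [D → . A], [D → . x D], [D → x . D], [P → . )], [P → . x B A], [P → x . B A] }  — shift
  I8: { [A → . B], [A → . n D )], [A → B .], [B → . P], [P → . )], [P → . x B A], [P → x B . A] }  — shift, reduce
  I9: { [D → x D .] }  — reduce
  I10: { [P → x B A .] }  — reduce
  I11: { [B → . P], [P → . )], [P → . x B A], [P → x . B A] }  — shift
  I12: { [A → . B], [A → . n D )], [B → . P], [P → . )], [P → . x B A], [P → x B . A] }  — shift
  I13: { [A → n D . )] }  — shift
  I14: { [A → n D ) .] }  — reduce

I8 contains reduce item [A → B .] and shift items [A → . n D )], [P → . )], [P → . x B A] — shift-reduce conflict.

Answer: Yes — I8: [A → B .] vs [A → . n D )]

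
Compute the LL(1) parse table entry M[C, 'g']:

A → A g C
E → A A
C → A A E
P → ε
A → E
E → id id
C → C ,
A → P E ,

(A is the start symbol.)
To find M[C, 'g'], we find productions for C where 'g' is in the predict set (PREDICT(N → α) = (FIRST(α) \ {ε}) ∪ (FOLLOW(N) if α ⇒* ε)).

Relevant sets:
  FIRST(A) = { 'id' }
  FIRST(C) = { 'id' }

C → A A E: PREDICT = { 'id' }
C → C ,: PREDICT = { 'id' }

M[C, 'g'] is empty (no production applies)

Answer: Empty (error entry)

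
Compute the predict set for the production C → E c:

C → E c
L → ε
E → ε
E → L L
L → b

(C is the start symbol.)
PREDICT(C → E c) = (FIRST(RHS) \ {ε}) ∪ (FOLLOW(C) if ε ∈ FIRST(RHS), i.e. RHS ⇒* ε)
FIRST(E) = { 'b', ε }
FIRST(E c) = { 'b', 'c' }
ε ∉ FIRST(E c), so FOLLOW(C) is not added.
PREDICT(C → E c) = { 'b', 'c' }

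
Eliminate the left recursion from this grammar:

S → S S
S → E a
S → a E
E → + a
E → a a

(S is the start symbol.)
S is directly left-recursive. The standard transformation for
  A → A α₁ | ... | A α_m | β₁ | ... | β_n
is
  A  → β₁ A' | ... | β_n A'
  A' → α₁ A' | ... | α_m A' | ε

S → E a becomes S → E a S'
S → a E becomes S → a E S'
S → S S becomes S' → S S'
Add S' → ε

Productions for other non-terminals are unchanged:
  E → + a
  E → a a

Resulting grammar:
S → E a S'
S → a E S'
S' → S S'
S' → ε
E → + a
E → a a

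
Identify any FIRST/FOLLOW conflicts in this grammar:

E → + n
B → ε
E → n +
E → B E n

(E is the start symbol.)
No FIRST/FOLLOW conflicts.

Nullable non-terminals: B.
B has a nullable alternative but only one production, so nothing to check.

E has no nullable alternative, so no FIRST/FOLLOW check is needed there.

No FIRST/FOLLOW conflicts found.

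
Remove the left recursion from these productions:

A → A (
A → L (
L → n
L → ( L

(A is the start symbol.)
A is directly left-recursive. The standard transformation for
  A → A α₁ | ... | A α_m | β₁ | ... | β_n
is
  A  → β₁ A' | ... | β_n A'
  A' → α₁ A' | ... | α_m A' | ε

A → L ( becomes A → L ( A'
A → A ( becomes A' → ( A'
Add A' → ε

Productions for other non-terminals are unchanged:
  L → n
  L → ( L

Resulting grammar:
A → L ( A'
A' → ( A'
A' → ε
L → n
L → ( L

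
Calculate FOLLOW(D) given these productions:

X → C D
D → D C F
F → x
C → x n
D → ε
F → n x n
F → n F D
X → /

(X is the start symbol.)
{ $, 'x' }

In X → C D: D is at the end, add FOLLOW(X)
In D → D C F: D is followed by C F, add FIRST(C F) \ {ε} = { 'x' }
In F → n F D: D is at the end, add FOLLOW(F)

The FOLLOW sets referred to above (computed the same way, to a fixed point):
  FOLLOW(X) = { $ }
  FOLLOW(F) = { $, 'x' }

Taking the union: FOLLOW(D) = { $, 'x' }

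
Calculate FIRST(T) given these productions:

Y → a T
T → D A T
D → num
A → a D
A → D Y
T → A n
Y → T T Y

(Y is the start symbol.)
{ 'a', 'num' }

To compute FIRST(T), examine every production with T on the left-hand side, reading each right-hand side left to right until a non-nullable symbol is reached.

FIRST sets of the other non-terminals involved (by the same procedure, iterated to a fixed point):
  FIRST(D) = { 'num' }
  FIRST(A) = { 'a', 'num' }

From T → D A T:
  - D is a non-terminal: add FIRST(D) \ {ε} = { 'num' }
    D is not nullable, so stop
From T → A n:
  - A is a non-terminal: add FIRST(A) \ {ε} = { 'a', 'num' }
    A is not nullable, so stop

Collecting: FIRST(T) = { 'a', 'num' }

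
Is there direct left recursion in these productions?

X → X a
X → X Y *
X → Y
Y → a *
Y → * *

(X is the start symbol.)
Direct left recursion occurs when N → N α for some non-terminal N (the right-hand side begins with the left-hand side itself).

X → X a: LEFT RECURSIVE (starts with X)
X → X Y *: LEFT RECURSIVE (starts with X)
X → Y: starts with Y
Y → a *: starts with a
Y → * *: starts with '*'

The grammar has direct left recursion on: X.

Answer: Yes, X is left-recursive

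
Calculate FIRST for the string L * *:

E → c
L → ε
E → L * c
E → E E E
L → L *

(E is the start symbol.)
FIRST sets of the non-terminals involved (from the grammar, by fixed-point iteration):
  FIRST(L) = { '*', ε }

To compute FIRST(L * *), process the symbols left to right:
Symbol L is a non-terminal. Add FIRST(L) \ {ε} = { '*' }
L is nullable (ε ∈ FIRST(L)), continue to the next symbol.
Symbol * is a terminal. Add '*' and stop.
FIRST(L * *) = { '*' }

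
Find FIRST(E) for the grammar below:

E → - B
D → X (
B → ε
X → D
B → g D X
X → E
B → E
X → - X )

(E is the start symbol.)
To compute FIRST(E), examine every production with E on the left-hand side, reading each right-hand side left to right until a non-nullable symbol is reached.

From E → - B:
  - '-' is a terminal: add '-' and stop

Collecting: FIRST(E) = { '-' }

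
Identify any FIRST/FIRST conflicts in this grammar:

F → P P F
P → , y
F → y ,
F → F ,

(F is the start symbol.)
Yes. F → P P F / F → F ',' on { ',' }; F → y ',' / F → F ',' on { 'y' }

A FIRST/FIRST conflict occurs when two productions N → α and N → β for the same non-terminal have FIRST(α) ∩ FIRST(β) ≠ ∅ (with ε ∈ FIRST of a nullable right-hand side, so two nullable alternatives also conflict).

FIRST sets of the non-terminals at (or reachable through a nullable prefix from) the front of some alternative:
  FIRST(P) = { ',' }
  FIRST(F) = { ',', 'y' }

Productions for F:
  F → P P F: FIRST = { ',' }
  F → y ,: FIRST = { 'y' }
  F → F ,: FIRST = { ',', 'y' }
P has only one production, so no FIRST/FIRST conflict is possible there.

Conflict for F: F → P P F and F → F ,
  Overlap: { ',' }
Conflict for F: F → y , and F → F ,
  Overlap: { 'y' }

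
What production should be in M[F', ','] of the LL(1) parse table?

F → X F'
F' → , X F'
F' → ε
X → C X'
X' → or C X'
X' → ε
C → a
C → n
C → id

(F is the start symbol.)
F' → , X F'

To find M[F', ','], we find productions for F' where ',' is in the predict set (PREDICT(N → α) = (FIRST(α) \ {ε}) ∪ (FOLLOW(N) if α ⇒* ε)).

Relevant sets:
  FOLLOW(F') = { $ }

F' → , X F': PREDICT = { ',' }
  ',' is in predict set, so this production goes in M[F', ',']
F' → ε: PREDICT = { $ }

M[F', ','] = F' → , X F'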